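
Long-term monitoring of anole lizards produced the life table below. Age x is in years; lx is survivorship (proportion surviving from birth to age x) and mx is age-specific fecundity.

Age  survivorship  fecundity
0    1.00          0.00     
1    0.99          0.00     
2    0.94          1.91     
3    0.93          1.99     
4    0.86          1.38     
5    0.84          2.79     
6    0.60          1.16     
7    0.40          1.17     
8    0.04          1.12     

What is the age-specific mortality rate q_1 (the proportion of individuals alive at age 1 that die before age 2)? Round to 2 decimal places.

q_1 = (l_1 − l_2) / l_1 = (0.99 − 0.94) / 0.99
     = 0.05 / 0.99 = 0.050505… → 0.05

0.05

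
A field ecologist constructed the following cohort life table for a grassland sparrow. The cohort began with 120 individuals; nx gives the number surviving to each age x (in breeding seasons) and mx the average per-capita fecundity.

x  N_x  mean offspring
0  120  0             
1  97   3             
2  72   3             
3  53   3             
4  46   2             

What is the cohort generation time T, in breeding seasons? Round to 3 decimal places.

2.069

lx = nx/n0 = nx/120: 1, 0.80833…, 0.6, 0.44167…, 0.38333…
lx·mx: 0, 2.425…, 1.8, 1.325…, 0.766667… → R0 = 6.316667…
x·lx·mx: 0, 2.425…, 3.6, 3.975…, 3.066667… → Σ = 13.066667…
T = 13.066667… / 6.316667… = 2.068602… → 2.069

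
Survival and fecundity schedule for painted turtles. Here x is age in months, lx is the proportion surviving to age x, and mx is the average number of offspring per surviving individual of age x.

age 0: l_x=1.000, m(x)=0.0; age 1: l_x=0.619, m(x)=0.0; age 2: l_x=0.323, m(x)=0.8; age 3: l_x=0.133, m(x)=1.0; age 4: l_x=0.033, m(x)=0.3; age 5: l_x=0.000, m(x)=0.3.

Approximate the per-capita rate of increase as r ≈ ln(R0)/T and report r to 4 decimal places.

-0.3835

R0 = Σ lx·mx = 0 + 0 + 0.2584 + 0.133 + 0.0099 + 0 = 0.4013
Σ x·lx·mx = 0.9554; T = 0.9554/0.4013 = 2.38076…
r ≈ ln(R0)/T = ln(0.4013)/2.38076… = -0.38351… → -0.3835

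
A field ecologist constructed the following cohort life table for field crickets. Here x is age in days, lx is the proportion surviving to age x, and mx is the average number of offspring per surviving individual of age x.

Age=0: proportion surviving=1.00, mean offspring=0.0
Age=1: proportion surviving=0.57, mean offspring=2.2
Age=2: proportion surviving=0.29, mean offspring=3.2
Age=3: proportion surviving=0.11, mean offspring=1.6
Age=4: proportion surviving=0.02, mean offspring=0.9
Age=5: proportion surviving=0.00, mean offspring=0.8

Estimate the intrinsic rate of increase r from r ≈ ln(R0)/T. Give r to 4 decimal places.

R0 = Σ lx·mx = 0 + 1.254 + 0.928 + 0.176 + 0.018 + 0 = 2.376
Σ x·lx·mx = 3.71; T = 3.71/2.376 = 1.56145…
r ≈ ln(R0)/T = ln(2.376)/1.56145… = 0.554241… → 0.5542

0.5542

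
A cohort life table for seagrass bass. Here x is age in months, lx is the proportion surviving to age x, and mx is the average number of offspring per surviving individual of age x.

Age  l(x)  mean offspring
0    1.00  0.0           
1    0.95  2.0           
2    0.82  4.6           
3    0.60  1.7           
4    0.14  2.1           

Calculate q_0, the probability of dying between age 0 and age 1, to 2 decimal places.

q_0 = (l_0 − l_1) / l_0 = (1 − 0.95) / 1
     = 0.05 / 1 = 0.05 → 0.05

0.05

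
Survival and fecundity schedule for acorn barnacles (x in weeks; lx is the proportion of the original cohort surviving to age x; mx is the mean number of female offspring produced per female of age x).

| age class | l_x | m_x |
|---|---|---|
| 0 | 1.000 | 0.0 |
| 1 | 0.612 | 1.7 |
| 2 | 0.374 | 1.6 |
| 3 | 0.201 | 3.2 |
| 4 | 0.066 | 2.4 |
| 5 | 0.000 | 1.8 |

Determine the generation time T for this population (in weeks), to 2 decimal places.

1.97

lx·mx: 0, 1.0404, 0.5984, 0.6432, 0.1584, 0 → R0 = 2.4404
x·lx·mx: 0, 1.0404, 1.1968, 1.9296, 0.6336, 0 → Σ = 4.8004
T = 4.8004 / 2.4404 = 1.967055… → 1.97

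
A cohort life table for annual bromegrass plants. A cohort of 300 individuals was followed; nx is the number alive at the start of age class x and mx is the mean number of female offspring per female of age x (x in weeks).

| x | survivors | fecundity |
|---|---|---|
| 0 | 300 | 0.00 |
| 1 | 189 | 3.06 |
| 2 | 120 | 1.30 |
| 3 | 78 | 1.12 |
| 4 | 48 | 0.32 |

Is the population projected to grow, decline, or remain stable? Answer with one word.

growing

lx = nx/n0 = nx/300: 1, 0.63, 0.4, 0.26, 0.16
R0 = Σ lx·mx = 0 + 1.9278 + 0.52 + 0.2912 + 0.0512 = 2.7902
R0 > 1, so the population is growing.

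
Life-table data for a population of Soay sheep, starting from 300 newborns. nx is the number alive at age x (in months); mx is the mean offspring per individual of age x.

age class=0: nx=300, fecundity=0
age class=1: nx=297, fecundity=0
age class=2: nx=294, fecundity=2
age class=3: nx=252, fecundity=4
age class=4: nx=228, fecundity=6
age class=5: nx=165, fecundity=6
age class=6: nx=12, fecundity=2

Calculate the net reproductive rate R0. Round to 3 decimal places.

13.260

lx = nx/n0 = nx/300: 1, 0.99, 0.98, 0.84, 0.76, 0.55, 0.04
lx·mx by age: 0, 0, 1.96, 3.36, 4.56, 3.3, 0.08
R0 = Σ lx·mx = 13.26 → 13.260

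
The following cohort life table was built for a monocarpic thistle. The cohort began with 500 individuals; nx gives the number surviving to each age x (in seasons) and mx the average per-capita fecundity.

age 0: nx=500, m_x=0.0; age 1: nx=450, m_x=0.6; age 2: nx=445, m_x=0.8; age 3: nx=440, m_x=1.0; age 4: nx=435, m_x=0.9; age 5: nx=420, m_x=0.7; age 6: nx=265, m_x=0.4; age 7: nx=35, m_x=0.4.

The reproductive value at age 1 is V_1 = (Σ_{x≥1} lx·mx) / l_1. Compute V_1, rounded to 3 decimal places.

lx = nx/n0 = nx/500: 1, 0.9, 0.89, 0.88, 0.87, 0.84, 0.53, 0.07
lx·mx for x ≥ 1: 0.54, 0.712, 0.88, 0.783, 0.588, 0.212, 0.028 → sum = 3.743
V_1 = 3.743 / l_1 = 3.743 / 0.9 = 4.158889… → 4.159

4.159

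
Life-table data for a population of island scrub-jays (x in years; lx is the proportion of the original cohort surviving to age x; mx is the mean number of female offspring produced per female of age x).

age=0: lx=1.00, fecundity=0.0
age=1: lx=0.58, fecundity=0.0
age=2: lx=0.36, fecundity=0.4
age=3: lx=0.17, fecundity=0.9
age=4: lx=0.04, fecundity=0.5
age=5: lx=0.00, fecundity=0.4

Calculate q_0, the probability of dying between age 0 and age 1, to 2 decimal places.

0.42

q_0 = (l_0 − l_1) / l_0 = (1 − 0.58) / 1
     = 0.42 / 1 = 0.42 → 0.42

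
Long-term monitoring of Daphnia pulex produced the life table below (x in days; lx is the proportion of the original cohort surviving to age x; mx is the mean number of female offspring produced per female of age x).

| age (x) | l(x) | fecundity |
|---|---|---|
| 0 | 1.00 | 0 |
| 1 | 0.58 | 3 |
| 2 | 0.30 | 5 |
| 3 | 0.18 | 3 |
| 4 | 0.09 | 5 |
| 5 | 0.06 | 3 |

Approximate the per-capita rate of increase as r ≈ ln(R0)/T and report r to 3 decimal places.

R0 = Σ lx·mx = 0 + 1.74 + 1.5 + 0.54 + 0.45 + 0.18 = 4.41
Σ x·lx·mx = 9.06; T = 9.06/4.41 = 2.05442…
r ≈ ln(R0)/T = ln(4.41)/2.05442… = 0.72228… → 0.722

0.722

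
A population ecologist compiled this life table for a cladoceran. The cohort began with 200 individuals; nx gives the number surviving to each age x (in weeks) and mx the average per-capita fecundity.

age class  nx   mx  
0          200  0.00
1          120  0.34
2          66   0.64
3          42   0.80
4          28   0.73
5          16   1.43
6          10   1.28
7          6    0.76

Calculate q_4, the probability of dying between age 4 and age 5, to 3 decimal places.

0.429

lx = nx/n0 = nx/200: 1, 0.6, 0.33, 0.21, 0.14, 0.08, 0.05, 0.03
q_4 = (l_4 − l_5) / l_4 = (0.14 − 0.08) / 0.14
     = 0.06 / 0.14 = 0.428571… → 0.429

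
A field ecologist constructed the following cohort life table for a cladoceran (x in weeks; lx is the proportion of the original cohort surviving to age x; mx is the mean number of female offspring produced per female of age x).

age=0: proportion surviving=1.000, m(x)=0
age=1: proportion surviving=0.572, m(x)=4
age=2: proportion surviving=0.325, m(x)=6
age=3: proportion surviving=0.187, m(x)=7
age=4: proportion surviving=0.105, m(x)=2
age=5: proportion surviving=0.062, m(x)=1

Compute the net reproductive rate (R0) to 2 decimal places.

5.82

lx·mx by age: 0, 2.288, 1.95, 1.309, 0.21, 0.062
R0 = Σ lx·mx = 5.819 → 5.82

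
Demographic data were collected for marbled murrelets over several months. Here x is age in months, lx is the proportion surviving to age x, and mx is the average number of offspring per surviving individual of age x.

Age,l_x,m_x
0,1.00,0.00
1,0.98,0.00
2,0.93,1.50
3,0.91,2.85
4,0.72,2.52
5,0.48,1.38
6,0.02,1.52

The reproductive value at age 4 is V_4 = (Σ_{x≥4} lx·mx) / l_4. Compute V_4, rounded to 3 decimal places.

lx·mx for x ≥ 4: 1.8144, 0.6624, 0.0304 → sum = 2.5072
V_4 = 2.5072 / l_4 = 2.5072 / 0.72 = 3.482222… → 3.482

3.482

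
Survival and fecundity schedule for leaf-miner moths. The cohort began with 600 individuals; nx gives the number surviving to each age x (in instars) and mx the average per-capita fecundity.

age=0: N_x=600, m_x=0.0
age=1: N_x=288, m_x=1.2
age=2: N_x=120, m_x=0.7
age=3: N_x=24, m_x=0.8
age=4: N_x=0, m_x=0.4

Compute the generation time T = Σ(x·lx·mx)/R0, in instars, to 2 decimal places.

lx = nx/n0 = nx/600: 1, 0.48, 0.2, 0.04, 0
lx·mx: 0, 0.576, 0.14, 0.032, 0 → R0 = 0.748
x·lx·mx: 0, 0.576, 0.28, 0.096, 0 → Σ = 0.952
T = 0.952 / 0.748 = 1.272727… → 1.27

1.27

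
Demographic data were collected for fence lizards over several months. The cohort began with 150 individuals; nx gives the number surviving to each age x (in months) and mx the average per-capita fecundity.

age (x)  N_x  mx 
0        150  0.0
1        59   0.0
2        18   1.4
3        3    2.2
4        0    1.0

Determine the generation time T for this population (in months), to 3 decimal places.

lx = nx/n0 = nx/150: 1, 0.39333…, 0.12, 0.02, 0
lx·mx: 0, 0, 0.168, 0.044, 0 → R0 = 0.212…
x·lx·mx: 0, 0, 0.336, 0.132, 0 → Σ = 0.468…
T = 0.468… / 0.212… = 2.207547… → 2.208

2.208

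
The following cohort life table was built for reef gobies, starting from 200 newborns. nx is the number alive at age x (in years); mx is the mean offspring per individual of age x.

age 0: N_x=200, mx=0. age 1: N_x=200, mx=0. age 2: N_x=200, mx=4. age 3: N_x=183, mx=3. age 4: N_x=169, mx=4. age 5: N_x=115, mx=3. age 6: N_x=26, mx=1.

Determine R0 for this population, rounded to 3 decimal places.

11.980

lx = nx/n0 = nx/200: 1, 1, 1, 0.915, 0.845, 0.575, 0.13
lx·mx by age: 0, 0, 4, 2.745, 3.38, 1.725, 0.13
R0 = Σ lx·mx = 11.98 → 11.980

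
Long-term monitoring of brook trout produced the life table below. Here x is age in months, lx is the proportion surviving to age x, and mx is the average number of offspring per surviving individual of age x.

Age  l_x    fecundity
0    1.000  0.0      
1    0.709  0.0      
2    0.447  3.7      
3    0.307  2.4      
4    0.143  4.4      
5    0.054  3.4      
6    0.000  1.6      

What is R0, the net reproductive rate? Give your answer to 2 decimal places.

3.20

lx·mx by age: 0, 0, 1.6539, 0.7368, 0.6292, 0.1836, 0
R0 = Σ lx·mx = 3.2035 → 3.20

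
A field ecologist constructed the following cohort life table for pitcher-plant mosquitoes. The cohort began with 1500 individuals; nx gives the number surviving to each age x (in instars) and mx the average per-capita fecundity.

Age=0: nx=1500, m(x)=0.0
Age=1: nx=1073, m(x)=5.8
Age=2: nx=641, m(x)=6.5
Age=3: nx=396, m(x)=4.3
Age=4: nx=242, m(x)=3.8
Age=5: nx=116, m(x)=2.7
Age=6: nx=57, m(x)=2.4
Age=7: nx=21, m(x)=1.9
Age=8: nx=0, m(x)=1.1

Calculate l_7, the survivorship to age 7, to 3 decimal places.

0.014

l_7 = n_7/n_0 = 21/1500 = 0.014 → 0.014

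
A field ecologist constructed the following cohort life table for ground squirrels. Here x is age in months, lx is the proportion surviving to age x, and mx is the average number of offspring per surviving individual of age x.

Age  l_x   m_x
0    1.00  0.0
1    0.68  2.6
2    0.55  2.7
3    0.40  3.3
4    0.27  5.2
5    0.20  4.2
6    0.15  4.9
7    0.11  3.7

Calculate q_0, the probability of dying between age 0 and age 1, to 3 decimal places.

0.320

q_0 = (l_0 − l_1) / l_0 = (1 − 0.68) / 1
     = 0.32 / 1 = 0.32 → 0.320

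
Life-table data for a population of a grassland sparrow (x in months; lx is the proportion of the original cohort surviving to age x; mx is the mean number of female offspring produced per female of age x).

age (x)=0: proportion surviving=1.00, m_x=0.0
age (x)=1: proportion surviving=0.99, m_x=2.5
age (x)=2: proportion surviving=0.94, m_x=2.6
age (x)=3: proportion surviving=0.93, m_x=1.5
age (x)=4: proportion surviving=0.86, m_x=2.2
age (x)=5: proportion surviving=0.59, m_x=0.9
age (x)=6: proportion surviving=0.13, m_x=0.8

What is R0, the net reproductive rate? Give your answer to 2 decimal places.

8.84

lx·mx by age: 0, 2.475, 2.444, 1.395, 1.892, 0.531, 0.104
R0 = Σ lx·mx = 8.841 → 8.84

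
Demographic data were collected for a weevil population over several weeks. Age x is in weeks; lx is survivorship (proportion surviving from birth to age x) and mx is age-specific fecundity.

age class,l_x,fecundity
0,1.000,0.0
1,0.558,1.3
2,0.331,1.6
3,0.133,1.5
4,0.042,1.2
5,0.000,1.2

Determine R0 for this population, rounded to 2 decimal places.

1.50

lx·mx by age: 0, 0.7254, 0.5296, 0.1995, 0.0504, 0
R0 = Σ lx·mx = 1.5049 → 1.50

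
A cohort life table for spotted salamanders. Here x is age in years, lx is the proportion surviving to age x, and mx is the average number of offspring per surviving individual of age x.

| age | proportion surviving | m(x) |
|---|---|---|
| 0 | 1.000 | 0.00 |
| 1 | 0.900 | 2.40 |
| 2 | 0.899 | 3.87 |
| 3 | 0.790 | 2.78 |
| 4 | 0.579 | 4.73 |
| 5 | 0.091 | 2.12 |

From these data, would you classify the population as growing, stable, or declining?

R0 = Σ lx·mx = 0 + 2.16 + 3.47913 + 2.1962 + 2.73867 + 0.19292 = 10.76692
R0 > 1, so the population is growing.

growing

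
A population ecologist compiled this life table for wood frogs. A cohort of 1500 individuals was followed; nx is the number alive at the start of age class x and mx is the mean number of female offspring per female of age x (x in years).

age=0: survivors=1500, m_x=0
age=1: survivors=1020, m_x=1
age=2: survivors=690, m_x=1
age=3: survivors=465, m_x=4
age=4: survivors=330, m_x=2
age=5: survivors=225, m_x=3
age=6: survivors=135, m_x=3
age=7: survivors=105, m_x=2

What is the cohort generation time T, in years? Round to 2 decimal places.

3.24

lx = nx/n0 = nx/1500: 1, 0.68, 0.46, 0.31, 0.22, 0.15, 0.09, 0.07
lx·mx: 0, 0.68, 0.46, 1.24, 0.44, 0.45, 0.27, 0.14 → R0 = 3.68
x·lx·mx: 0, 0.68, 0.92, 3.72, 1.76, 2.25, 1.62, 0.98 → Σ = 11.93
T = 11.93 / 3.68 = 3.241848… → 3.24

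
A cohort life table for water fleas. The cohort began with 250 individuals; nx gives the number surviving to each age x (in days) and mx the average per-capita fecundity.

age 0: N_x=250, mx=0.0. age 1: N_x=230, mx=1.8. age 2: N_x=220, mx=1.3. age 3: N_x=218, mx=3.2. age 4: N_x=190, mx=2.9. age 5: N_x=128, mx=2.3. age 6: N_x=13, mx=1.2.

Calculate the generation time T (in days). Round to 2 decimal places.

3.03

lx = nx/n0 = nx/250: 1, 0.92, 0.88, 0.872, 0.76, 0.512, 0.052
lx·mx: 0, 1.656, 1.144, 2.7904, 2.204, 1.1776, 0.0624 → R0 = 9.0344
x·lx·mx: 0, 1.656, 2.288, 8.3712, 8.816, 5.888, 0.3744 → Σ = 27.3936
T = 27.3936 / 9.0344 = 3.032144… → 3.03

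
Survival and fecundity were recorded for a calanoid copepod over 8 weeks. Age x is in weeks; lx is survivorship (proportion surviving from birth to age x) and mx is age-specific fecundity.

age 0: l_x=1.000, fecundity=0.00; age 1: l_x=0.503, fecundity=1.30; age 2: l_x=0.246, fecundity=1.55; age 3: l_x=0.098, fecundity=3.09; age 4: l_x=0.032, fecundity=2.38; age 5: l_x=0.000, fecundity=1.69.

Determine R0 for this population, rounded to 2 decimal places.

lx·mx by age: 0, 0.6539, 0.3813, 0.30282, 0.07616, 0
R0 = Σ lx·mx = 1.41418 → 1.41

1.41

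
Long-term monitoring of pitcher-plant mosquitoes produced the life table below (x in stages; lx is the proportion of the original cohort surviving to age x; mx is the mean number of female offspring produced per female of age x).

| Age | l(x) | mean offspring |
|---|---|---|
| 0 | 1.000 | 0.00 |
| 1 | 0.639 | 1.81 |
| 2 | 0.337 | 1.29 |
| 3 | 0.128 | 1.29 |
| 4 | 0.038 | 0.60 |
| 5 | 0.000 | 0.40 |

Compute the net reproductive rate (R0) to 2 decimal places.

lx·mx by age: 0, 1.15659, 0.43473, 0.16512, 0.0228, 0
R0 = Σ lx·mx = 1.77924 → 1.78

1.78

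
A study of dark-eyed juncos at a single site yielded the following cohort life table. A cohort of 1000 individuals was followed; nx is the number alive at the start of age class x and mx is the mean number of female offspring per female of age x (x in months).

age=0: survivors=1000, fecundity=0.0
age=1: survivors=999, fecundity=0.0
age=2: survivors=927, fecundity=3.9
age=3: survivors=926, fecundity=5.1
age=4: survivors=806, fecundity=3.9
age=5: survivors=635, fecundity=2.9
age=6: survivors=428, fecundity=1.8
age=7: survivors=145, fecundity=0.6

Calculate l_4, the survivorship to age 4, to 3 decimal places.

l_4 = n_4/n_0 = 806/1000 = 0.806 → 0.806

0.806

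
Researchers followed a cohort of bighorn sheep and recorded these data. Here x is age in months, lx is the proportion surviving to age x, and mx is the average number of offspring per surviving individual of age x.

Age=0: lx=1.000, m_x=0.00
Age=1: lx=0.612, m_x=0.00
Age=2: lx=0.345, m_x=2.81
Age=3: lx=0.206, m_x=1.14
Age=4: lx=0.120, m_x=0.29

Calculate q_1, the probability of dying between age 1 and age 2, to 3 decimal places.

0.436

q_1 = (l_1 − l_2) / l_1 = (0.612 − 0.345) / 0.612
     = 0.267 / 0.612 = 0.436275… → 0.436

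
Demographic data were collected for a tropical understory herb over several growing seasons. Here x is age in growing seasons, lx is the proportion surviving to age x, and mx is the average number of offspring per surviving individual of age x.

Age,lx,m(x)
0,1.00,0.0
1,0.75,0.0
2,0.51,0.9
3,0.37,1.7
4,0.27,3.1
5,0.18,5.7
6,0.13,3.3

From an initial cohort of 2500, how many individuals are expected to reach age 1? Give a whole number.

Expected survivors = N0 · l_1 = 2500 × 0.75 = 1875 → 1875

1875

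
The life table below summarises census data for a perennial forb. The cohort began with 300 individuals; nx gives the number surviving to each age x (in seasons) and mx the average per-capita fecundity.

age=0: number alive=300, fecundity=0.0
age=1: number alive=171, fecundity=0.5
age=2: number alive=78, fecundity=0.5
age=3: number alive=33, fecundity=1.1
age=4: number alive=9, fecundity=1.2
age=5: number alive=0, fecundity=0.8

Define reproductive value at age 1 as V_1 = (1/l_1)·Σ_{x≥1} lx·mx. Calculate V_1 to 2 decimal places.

1.00

lx = nx/n0 = nx/300: 1, 0.57, 0.26, 0.11, 0.03, 0
lx·mx for x ≥ 1: 0.285, 0.13, 0.121, 0.036, 0 → sum = 0.572
V_1 = 0.572 / l_1 = 0.572 / 0.57 = 1.003509… → 1.00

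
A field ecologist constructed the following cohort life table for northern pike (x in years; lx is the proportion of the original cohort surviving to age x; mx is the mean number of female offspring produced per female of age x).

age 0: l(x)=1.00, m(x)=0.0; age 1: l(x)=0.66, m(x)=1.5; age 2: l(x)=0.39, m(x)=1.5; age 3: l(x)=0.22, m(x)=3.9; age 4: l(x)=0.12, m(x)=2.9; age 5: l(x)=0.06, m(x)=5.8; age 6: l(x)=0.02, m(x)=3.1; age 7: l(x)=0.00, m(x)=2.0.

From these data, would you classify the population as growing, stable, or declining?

growing

R0 = Σ lx·mx = 0 + 0.99 + 0.585 + 0.858 + 0.348 + 0.348 + 0.062 + 0 = 3.191
R0 > 1, so the population is growing.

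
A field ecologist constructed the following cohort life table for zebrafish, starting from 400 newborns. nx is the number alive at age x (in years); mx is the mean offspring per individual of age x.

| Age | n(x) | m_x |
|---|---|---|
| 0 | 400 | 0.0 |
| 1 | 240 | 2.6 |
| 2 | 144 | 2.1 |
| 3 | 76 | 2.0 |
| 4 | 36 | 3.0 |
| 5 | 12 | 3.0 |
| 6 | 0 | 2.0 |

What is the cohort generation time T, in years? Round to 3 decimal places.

1.879

lx = nx/n0 = nx/400: 1, 0.6, 0.36, 0.19, 0.09, 0.03, 0
lx·mx: 0, 1.56, 0.756, 0.38, 0.27, 0.09, 0 → R0 = 3.056
x·lx·mx: 0, 1.56, 1.512, 1.14, 1.08, 0.45, 0 → Σ = 5.742
T = 5.742 / 3.056 = 1.878927… → 1.879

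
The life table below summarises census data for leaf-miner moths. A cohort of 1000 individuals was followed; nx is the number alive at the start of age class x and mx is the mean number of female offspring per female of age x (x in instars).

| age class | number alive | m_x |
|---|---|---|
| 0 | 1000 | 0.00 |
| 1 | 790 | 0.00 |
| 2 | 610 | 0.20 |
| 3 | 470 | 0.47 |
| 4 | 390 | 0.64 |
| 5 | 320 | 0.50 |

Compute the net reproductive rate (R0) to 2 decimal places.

0.75

lx = nx/n0 = nx/1000: 1, 0.79, 0.61, 0.47, 0.39, 0.32
lx·mx by age: 0, 0, 0.122, 0.2209, 0.2496, 0.16
R0 = Σ lx·mx = 0.7525 → 0.75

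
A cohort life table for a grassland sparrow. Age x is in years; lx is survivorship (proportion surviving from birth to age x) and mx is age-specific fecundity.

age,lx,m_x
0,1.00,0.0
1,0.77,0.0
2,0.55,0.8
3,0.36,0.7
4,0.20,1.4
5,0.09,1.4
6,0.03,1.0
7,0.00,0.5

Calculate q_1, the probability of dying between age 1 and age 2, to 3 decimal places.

q_1 = (l_1 − l_2) / l_1 = (0.77 − 0.55) / 0.77
     = 0.22 / 0.77 = 0.285714… → 0.286

0.286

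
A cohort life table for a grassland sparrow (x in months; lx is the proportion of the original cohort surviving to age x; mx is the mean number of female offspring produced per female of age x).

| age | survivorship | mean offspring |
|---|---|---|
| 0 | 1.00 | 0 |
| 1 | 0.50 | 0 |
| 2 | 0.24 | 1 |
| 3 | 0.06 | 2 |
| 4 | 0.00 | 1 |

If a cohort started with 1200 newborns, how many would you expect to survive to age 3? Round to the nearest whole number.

Expected survivors = N0 · l_3 = 1200 × 0.06 = 72 → 72

72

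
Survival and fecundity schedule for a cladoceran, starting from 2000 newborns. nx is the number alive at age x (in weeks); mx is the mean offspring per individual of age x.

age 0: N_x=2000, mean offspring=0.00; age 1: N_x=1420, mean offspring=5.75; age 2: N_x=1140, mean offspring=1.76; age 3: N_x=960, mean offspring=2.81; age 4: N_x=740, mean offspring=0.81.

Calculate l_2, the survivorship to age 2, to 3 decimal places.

l_2 = n_2/n_0 = 1140/2000 = 0.57 → 0.570

0.570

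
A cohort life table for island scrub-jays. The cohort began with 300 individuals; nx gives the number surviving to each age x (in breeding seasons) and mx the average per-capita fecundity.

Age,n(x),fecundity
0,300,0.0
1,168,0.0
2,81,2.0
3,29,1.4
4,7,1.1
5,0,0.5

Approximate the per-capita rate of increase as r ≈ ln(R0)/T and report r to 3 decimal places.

-0.157

lx = nx/n0 = nx/300: 1, 0.56, 0.27, 0.09667…, 0.02333…, 0
R0 = Σ lx·mx = 0 + 0 + 0.54 + 0.13533… + 0.02567… + 0 = 0.701…
Σ x·lx·mx = 1.588667…; T = 1.588667…/0.701… = 2.26629…
r ≈ ln(R0)/T = ln(0.701…)/2.26629… = -0.15675… → -0.157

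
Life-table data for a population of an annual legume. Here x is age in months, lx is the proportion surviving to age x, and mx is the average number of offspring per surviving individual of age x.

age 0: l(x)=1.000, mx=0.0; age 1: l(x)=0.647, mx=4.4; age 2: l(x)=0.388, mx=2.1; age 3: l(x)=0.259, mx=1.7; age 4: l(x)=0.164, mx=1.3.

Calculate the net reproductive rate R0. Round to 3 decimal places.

4.315

lx·mx by age: 0, 2.8468, 0.8148, 0.4403, 0.2132
R0 = Σ lx·mx = 4.3151 → 4.315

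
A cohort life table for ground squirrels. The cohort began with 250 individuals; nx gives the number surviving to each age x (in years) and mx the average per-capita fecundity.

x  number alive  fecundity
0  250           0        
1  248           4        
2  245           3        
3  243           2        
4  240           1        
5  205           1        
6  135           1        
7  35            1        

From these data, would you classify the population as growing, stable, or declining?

lx = nx/n0 = nx/250: 1, 0.992, 0.98, 0.972, 0.96, 0.82, 0.54, 0.14
R0 = Σ lx·mx = 0 + 3.968 + 2.94 + 1.944 + 0.96 + 0.82 + 0.54 + 0.14 = 11.312
R0 > 1, so the population is growing.

growing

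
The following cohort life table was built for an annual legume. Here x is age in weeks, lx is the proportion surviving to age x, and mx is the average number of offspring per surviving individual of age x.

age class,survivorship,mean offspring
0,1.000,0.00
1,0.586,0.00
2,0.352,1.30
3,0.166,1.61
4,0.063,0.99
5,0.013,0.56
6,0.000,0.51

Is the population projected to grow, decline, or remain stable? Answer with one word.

declining

R0 = Σ lx·mx = 0 + 0 + 0.4576 + 0.26726 + 0.06237 + 0.00728 + 0 = 0.79451
R0 < 1, so the population is declining.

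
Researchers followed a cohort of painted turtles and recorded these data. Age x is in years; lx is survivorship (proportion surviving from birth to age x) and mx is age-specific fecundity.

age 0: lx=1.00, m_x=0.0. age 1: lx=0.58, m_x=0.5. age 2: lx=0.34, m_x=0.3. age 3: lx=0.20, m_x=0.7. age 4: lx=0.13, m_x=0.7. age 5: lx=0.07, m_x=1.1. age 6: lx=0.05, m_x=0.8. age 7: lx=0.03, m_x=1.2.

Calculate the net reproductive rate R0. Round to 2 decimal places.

lx·mx by age: 0, 0.29, 0.102, 0.14, 0.091, 0.077, 0.04, 0.036
R0 = Σ lx·mx = 0.776 → 0.78

0.78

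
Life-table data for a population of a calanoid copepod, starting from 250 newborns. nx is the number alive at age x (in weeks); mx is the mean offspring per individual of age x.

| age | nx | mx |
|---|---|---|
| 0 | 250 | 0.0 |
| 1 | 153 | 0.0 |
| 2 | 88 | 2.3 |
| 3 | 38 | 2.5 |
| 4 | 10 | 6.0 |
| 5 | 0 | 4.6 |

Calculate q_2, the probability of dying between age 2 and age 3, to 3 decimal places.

lx = nx/n0 = nx/250: 1, 0.612, 0.352, 0.152, 0.04, 0
q_2 = (l_2 − l_3) / l_2 = (0.352 − 0.152) / 0.352
     = 0.2 / 0.352 = 0.568182… → 0.568

0.568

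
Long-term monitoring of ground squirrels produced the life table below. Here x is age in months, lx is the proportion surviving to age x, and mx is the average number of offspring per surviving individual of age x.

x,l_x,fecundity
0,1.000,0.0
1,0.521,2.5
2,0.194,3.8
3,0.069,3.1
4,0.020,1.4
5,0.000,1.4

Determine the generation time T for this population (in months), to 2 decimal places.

lx·mx: 0, 1.3025, 0.7372, 0.2139, 0.028, 0 → R0 = 2.2816
x·lx·mx: 0, 1.3025, 1.4744, 0.6417, 0.112, 0 → Σ = 3.5306
T = 3.5306 / 2.2816 = 1.547423… → 1.55

1.55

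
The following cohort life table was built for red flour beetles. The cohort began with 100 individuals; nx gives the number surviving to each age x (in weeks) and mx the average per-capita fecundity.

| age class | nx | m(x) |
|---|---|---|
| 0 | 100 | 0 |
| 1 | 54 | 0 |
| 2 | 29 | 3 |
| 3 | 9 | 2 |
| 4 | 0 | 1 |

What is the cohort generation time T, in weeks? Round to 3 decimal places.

lx = nx/n0 = nx/100: 1, 0.54, 0.29, 0.09, 0
lx·mx: 0, 0, 0.87, 0.18, 0 → R0 = 1.05
x·lx·mx: 0, 0, 1.74, 0.54, 0 → Σ = 2.28
T = 2.28 / 1.05 = 2.171429… → 2.171

2.171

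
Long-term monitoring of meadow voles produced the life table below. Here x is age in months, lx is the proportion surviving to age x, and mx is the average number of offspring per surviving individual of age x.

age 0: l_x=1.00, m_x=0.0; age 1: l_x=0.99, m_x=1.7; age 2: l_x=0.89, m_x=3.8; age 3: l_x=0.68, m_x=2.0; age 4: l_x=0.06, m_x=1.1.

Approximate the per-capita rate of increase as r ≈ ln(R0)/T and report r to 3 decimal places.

R0 = Σ lx·mx = 0 + 1.683 + 3.382 + 1.36 + 0.066 = 6.491
Σ x·lx·mx = 12.791; T = 12.791/6.491 = 1.97057…
r ≈ ln(R0)/T = ln(6.491)/1.97057… = 0.94917… → 0.949

0.949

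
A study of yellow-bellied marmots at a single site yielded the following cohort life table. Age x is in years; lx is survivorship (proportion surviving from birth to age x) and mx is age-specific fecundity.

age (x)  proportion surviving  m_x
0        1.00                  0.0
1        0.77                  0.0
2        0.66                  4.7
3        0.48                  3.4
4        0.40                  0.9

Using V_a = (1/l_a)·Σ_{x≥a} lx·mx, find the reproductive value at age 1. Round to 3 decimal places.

lx·mx for x ≥ 1: 0, 3.102, 1.632, 0.36 → sum = 5.094
V_1 = 5.094 / l_1 = 5.094 / 0.77 = 6.615584… → 6.616

6.616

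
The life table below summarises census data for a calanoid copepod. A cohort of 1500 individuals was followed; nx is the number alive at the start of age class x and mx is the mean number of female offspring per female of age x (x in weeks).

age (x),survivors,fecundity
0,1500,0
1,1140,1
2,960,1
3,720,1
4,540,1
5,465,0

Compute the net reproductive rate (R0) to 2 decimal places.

lx = nx/n0 = nx/1500: 1, 0.76, 0.64, 0.48, 0.36, 0.31
lx·mx by age: 0, 0.76, 0.64, 0.48, 0.36, 0
R0 = Σ lx·mx = 2.24 → 2.24

2.24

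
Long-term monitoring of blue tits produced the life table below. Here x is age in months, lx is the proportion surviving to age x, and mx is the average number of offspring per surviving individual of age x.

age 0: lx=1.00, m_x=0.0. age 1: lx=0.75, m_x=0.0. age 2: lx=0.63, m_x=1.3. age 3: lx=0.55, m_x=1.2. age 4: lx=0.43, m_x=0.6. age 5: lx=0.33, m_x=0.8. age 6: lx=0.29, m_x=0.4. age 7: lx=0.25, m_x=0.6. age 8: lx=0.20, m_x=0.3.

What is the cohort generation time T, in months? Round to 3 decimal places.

3.522

lx·mx: 0, 0, 0.819, 0.66, 0.258, 0.264, 0.116, 0.15, 0.06 → R0 = 2.327
x·lx·mx: 0, 0, 1.638, 1.98, 1.032, 1.32, 0.696, 1.05, 0.48 → Σ = 8.196
T = 8.196 / 2.327 = 3.522131… → 3.522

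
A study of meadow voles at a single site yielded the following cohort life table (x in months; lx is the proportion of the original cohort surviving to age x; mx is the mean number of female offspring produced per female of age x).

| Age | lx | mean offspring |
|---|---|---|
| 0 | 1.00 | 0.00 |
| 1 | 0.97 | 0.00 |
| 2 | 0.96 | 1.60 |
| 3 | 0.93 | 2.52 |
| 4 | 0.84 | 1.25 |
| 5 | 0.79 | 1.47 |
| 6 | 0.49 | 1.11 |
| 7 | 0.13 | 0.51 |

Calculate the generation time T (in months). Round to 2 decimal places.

lx·mx: 0, 0, 1.536, 2.3436, 1.05, 1.1613, 0.5439, 0.0663 → R0 = 6.7011
x·lx·mx: 0, 0, 3.072, 7.0308, 4.2, 5.8065, 3.2634, 0.4641 → Σ = 23.8368
T = 23.8368 / 6.7011 = 3.557147… → 3.56

3.56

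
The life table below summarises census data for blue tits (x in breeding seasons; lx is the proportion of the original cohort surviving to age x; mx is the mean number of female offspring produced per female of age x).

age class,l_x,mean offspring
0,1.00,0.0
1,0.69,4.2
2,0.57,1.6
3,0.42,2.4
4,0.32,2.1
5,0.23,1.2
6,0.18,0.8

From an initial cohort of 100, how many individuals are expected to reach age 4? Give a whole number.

Expected survivors = N0 · l_4 = 100 × 0.32 = 32 → 32

32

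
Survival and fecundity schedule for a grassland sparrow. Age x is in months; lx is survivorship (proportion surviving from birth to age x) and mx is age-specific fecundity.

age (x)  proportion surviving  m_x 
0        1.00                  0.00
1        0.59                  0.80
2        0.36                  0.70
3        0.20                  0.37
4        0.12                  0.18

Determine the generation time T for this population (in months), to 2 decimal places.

1.57

lx·mx: 0, 0.472, 0.252, 0.074, 0.0216 → R0 = 0.8196
x·lx·mx: 0, 0.472, 0.504, 0.222, 0.0864 → Σ = 1.2844
T = 1.2844 / 0.8196 = 1.567106… → 1.57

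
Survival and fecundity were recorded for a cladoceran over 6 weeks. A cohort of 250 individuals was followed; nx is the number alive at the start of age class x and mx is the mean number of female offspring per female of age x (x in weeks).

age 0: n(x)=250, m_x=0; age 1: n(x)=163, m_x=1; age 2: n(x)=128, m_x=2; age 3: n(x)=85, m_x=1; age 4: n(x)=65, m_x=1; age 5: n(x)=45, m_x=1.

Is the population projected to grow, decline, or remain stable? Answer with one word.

lx = nx/n0 = nx/250: 1, 0.652, 0.512, 0.34, 0.26, 0.18
R0 = Σ lx·mx = 0 + 0.652 + 1.024 + 0.34 + 0.26 + 0.18 = 2.456
R0 > 1, so the population is growing.

growing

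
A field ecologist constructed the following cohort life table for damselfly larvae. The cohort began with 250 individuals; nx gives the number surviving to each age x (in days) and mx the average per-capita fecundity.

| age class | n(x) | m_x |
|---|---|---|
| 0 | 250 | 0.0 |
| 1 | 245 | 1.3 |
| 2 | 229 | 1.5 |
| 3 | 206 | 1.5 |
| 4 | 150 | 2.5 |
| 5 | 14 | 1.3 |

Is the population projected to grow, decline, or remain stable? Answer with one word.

lx = nx/n0 = nx/250: 1, 0.98, 0.916, 0.824, 0.6, 0.056
R0 = Σ lx·mx = 0 + 1.274 + 1.374 + 1.236 + 1.5 + 0.0728 = 5.4568
R0 > 1, so the population is growing.

growing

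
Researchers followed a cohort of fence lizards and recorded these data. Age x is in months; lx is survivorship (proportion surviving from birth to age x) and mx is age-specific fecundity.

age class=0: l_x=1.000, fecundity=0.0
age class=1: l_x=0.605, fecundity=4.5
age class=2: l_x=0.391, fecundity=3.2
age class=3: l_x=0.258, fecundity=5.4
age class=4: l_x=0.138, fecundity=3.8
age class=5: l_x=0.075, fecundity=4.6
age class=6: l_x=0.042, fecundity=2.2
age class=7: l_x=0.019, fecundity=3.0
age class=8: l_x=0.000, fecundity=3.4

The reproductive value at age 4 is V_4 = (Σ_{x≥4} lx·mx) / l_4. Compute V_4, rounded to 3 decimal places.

7.383

lx·mx for x ≥ 4: 0.5244, 0.345, 0.0924, 0.057, 0 → sum = 1.0188
V_4 = 1.0188 / l_4 = 1.0188 / 0.138 = 7.382609… → 7.383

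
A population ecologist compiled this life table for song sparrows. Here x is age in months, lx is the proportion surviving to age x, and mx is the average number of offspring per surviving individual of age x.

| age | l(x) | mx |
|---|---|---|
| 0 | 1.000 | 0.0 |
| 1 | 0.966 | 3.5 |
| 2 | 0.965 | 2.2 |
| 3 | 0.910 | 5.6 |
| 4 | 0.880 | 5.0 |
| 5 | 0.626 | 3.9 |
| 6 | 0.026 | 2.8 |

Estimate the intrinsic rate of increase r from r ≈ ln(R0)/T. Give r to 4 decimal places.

R0 = Σ lx·mx = 0 + 3.381 + 2.123 + 5.096 + 4.4 + 2.4414 + 0.0728 = 17.5142
Σ x·lx·mx = 53.1588; T = 53.1588/17.5142 = 3.03518…
r ≈ ln(R0)/T = ln(17.5142)/3.03518… = 0.943275… → 0.9433

0.9433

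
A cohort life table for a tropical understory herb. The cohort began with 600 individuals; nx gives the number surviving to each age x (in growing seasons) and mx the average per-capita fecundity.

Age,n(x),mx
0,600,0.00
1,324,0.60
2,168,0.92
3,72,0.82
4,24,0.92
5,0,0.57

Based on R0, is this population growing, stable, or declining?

declining

lx = nx/n0 = nx/600: 1, 0.54, 0.28, 0.12, 0.04, 0
R0 = Σ lx·mx = 0 + 0.324 + 0.2576 + 0.0984 + 0.0368 + 0 = 0.7168
R0 < 1, so the population is declining.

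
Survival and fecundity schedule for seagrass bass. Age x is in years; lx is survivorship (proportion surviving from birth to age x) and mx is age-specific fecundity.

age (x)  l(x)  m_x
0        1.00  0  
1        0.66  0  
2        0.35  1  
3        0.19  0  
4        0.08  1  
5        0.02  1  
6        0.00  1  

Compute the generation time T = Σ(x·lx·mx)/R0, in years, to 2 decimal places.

lx·mx: 0, 0, 0.35, 0, 0.08, 0.02, 0 → R0 = 0.45
x·lx·mx: 0, 0, 0.7, 0, 0.32, 0.1, 0 → Σ = 1.12
T = 1.12 / 0.45 = 2.488889… → 2.49

2.49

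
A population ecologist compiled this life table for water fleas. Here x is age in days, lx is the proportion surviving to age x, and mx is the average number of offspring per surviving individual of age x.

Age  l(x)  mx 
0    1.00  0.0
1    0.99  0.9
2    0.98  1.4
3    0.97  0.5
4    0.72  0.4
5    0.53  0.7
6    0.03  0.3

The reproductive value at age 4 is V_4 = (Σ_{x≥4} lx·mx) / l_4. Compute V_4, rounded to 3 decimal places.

0.928

lx·mx for x ≥ 4: 0.288, 0.371, 0.009 → sum = 0.668
V_4 = 0.668 / l_4 = 0.668 / 0.72 = 0.927778… → 0.928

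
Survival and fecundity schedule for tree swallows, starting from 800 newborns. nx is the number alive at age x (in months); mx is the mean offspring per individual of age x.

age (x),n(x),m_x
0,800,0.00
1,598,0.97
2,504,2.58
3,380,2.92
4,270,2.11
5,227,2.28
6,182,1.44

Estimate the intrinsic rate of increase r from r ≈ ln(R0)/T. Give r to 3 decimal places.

0.567

lx = nx/n0 = nx/800: 1, 0.7475, 0.63, 0.475, 0.3375, 0.28375, 0.2275
R0 = Σ lx·mx = 0 + 0.72508… + 1.6254 + 1.387 + 0.71213… + 0.64695… + 0.3276… = 5.42415…
Σ x·lx·mx = 16.185725…; T = 16.185725…/5.42415… = 2.98401…
r ≈ ln(R0)/T = ln(5.42415…)/2.98401… = 0.56664… → 0.567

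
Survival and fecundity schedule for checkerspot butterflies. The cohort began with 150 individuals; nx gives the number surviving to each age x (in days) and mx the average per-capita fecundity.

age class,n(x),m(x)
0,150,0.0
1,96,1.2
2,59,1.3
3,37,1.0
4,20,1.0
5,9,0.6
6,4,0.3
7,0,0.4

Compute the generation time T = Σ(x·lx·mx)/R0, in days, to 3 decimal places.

1.933

lx = nx/n0 = nx/150: 1, 0.64, 0.39333…, 0.24667…, 0.13333…, 0.06, 0.02667…, 0
lx·mx: 0, 0.768, 0.511333…, 0.246667…, 0.133333…, 0.036, 0.008…, 0 → R0 = 1.703333…
x·lx·mx: 0, 0.768, 1.022667…, 0.74…, 0.533333…, 0.18, 0.048…, 0 → Σ = 3.292…
T = 3.292… / 1.703333… = 1.932681… → 1.933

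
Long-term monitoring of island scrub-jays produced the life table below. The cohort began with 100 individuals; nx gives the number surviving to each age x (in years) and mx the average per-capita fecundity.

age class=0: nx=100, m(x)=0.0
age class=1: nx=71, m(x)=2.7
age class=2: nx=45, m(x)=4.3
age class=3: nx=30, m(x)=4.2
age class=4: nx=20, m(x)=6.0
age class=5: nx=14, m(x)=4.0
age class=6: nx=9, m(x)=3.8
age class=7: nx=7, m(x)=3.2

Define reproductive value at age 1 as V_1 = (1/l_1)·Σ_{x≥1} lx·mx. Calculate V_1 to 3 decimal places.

10.476

lx = nx/n0 = nx/100: 1, 0.71, 0.45, 0.3, 0.2, 0.14, 0.09, 0.07
lx·mx for x ≥ 1: 1.917, 1.935, 1.26, 1.2, 0.56, 0.342, 0.224 → sum = 7.438
V_1 = 7.438 / l_1 = 7.438 / 0.71 = 10.476056… → 10.476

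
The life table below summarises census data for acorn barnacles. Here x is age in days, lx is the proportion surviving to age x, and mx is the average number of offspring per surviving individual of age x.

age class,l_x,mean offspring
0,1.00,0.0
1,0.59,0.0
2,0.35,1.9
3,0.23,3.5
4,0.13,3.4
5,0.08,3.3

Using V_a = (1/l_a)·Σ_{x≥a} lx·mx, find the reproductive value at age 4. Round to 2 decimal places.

5.43

lx·mx for x ≥ 4: 0.442, 0.264 → sum = 0.706
V_4 = 0.706 / l_4 = 0.706 / 0.13 = 5.430769… → 5.43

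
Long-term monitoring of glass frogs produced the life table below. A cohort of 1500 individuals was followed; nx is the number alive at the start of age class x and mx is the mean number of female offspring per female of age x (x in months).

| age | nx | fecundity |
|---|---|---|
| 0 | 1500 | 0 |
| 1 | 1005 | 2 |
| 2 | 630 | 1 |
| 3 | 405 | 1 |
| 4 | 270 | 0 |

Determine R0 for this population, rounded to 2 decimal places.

lx = nx/n0 = nx/1500: 1, 0.67, 0.42, 0.27, 0.18
lx·mx by age: 0, 1.34, 0.42, 0.27, 0
R0 = Σ lx·mx = 2.03 → 2.03

2.03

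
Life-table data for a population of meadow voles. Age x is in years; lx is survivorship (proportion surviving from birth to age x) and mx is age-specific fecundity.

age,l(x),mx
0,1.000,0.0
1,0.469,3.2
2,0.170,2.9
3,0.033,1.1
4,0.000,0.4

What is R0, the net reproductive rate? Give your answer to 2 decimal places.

2.03

lx·mx by age: 0, 1.5008, 0.493, 0.0363, 0
R0 = Σ lx·mx = 2.0301 → 2.03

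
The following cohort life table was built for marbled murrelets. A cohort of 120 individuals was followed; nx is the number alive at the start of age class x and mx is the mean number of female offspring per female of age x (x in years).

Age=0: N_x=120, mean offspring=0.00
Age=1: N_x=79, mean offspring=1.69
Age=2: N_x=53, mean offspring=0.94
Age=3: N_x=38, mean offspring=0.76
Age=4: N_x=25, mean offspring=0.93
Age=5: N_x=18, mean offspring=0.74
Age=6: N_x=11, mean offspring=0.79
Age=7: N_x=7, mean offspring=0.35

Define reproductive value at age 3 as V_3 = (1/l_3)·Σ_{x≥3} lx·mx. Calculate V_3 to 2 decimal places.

lx = nx/n0 = nx/120: 1, 0.65833…, 0.44167…, 0.31667…, 0.20833…, 0.15, 0.09167…, 0.05833…
lx·mx for x ≥ 3: 0.240667…, 0.19375…, 0.111, 0.072417…, 0.020417… → sum = 0.63825…
V_3 = 0.63825… / l_3 = 0.63825… / 0.316667… = 2.015526… → 2.02

2.02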